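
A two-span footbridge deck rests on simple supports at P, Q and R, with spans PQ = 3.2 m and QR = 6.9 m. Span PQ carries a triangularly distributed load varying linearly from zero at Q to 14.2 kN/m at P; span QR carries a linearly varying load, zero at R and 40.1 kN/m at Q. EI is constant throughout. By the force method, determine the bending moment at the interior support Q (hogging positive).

M_Q = 89.64 kN·m

Release continuity at Q by inserting a hinge; the redundant is the internal moment M_Q. The primary structure is two simply-supported spans PQ and QR.
Rotations at Q on the released spans (each span's end-slope, ×1/EI):
  span PQ: triangular load, peak 14.2: 7w₀L³/(360EI) = 9.048/EI
  span QR: triangular load, peak 40.1: w₀L³/(45EI) = 292.7/EI
  relative rotation θ_0 = (9.048 + 292.7)/EI = 301.8/EI
A unit hogging moment at Q produces rotation L₁/(3EI) + L₂/(3EI) = 3.367/EI.
Compatibility: M_Q·(L₁+L₂)/(3EI) = θ_0, giving M_Q = 89.64 kN·m (hogging).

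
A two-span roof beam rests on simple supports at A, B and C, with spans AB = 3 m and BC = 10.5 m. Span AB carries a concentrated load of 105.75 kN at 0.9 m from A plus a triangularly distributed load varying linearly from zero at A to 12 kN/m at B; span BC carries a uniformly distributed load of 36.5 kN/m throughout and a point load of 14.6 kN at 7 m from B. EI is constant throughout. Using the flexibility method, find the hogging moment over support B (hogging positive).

M_B = 420.1 kN·m

Insert a hinge at B; M_B is the redundant, and each span becomes simply supported.
Rotations at B on the released spans (each span's end-slope, ×1/EI):
  span AB: point load 105.75 at a = 0.9: Pab(L + a)/(6LEI) = 43.3/EI
  span AB: triangular load, peak 12: w₀L³/(45EI) = 7.2/EI
  span BC: UDL 36.5: wL³/(24EI) = 1761/EI
  span BC: point load 14.6 at a = 7: Pab(L + b)/(6LEI) = 79.49/EI
  relative rotation θ_0 = (50.5 + 1840)/EI = 1891/EI
A unit hogging moment at B produces rotation L₁/(3EI) + L₂/(3EI) = 4.5/EI.
Slope continuity at B: θ_0 = M_B·4.5/EI, so M_B = 1891/4.5 = 420.1 kN·m (hogging).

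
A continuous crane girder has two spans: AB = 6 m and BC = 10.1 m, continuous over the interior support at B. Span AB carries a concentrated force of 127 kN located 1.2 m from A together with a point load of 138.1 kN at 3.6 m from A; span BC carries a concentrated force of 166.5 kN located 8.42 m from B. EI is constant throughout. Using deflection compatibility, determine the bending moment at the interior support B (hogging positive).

M_B = 171.9 kN·m

Take M_B as the redundant. Released structure: two simple spans AB and BC with a hinge at B.
Discontinuity in slope at B on the released structure — sum the simple-span end rotations:
  span AB: point load 127 at a = 1.2: Pab(L + a)/(6LEI) = 146.3/EI
  span AB: point load 138.1 at a = 3.6: Pab(L + a)/(6LEI) = 318.2/EI
  span BC: point load 166.5 at a = 8.42: Pab(L + b)/(6LEI) = 457.8/EI
  relative rotation θ_0 = (464.5 + 457.8)/EI = 922.3/EI
A unit hogging moment at B produces rotation L₁/(3EI) + L₂/(3EI) = 5.367/EI.
Compatibility: M_B·(L₁+L₂)/(3EI) = θ_0, giving M_B = 171.9 kN·m (hogging).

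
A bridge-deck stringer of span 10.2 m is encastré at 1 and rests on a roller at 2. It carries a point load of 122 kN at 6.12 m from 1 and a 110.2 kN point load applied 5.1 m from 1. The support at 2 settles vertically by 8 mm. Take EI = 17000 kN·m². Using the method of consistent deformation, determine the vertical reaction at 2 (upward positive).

Release the roller at 2. Primary structure: cantilever fixed at 1.
Primary-structure tip deflection at 2 by superposition:
  point load 122 at a = 6.12: Pa²(3L − a)/(6EI) = 18643/EI
  point load 110.2 at a = 5.1: Pa²(3L − a)/(6EI) = 12182/EI
  δ_0 = 30825/EI
Flexibility coefficient — unit upward force at 2: δ_{22} = L³/(3EI) = 353.7/EI.
With EI = 17000 kN·m²: δ_0 = 1.8132 m and δ_{22} = 0.020808 m/kN.
Compatibility — the beam at 2 must follow the support down by 0.008 m: δ_0 − R_2·δ_{22} = 0.008, so R_2 = (1.8132 − 0.008)/0.020808 = 86.76 kN.

R_2 = 86.76 kN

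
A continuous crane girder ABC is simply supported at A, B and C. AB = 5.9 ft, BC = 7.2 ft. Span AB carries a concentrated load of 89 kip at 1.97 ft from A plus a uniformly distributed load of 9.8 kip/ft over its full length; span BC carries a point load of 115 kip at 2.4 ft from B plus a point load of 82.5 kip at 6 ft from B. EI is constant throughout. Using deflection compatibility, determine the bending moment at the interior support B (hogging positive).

M_B = 165 kip·ft

Take M_B as the redundant. Released structure: two simple spans AB and BC with a hinge at B.
End slopes at the hinge B, treating each span as simply supported:
  span AB: point load 89 at a = 1.97: Pab(L + a)/(6LEI) = 153.2/EI
  span AB: UDL 9.8: wL³/(24EI) = 83.86/EI
  span BC: point load 115 at a = 2.4: Pab(L + b)/(6LEI) = 368/EI
  span BC: point load 82.5 at a = 6: Pab(L + b)/(6LEI) = 115.5/EI
  relative rotation θ_0 = (237 + 483.5)/EI = 720.5/EI
A unit hogging moment at B produces rotation L₁/(3EI) + L₂/(3EI) = 4.367/EI.
Slope continuity at B: θ_0 = M_B·4.367/EI, so M_B = 720.5/4.367 = 165 kip·ft (hogging).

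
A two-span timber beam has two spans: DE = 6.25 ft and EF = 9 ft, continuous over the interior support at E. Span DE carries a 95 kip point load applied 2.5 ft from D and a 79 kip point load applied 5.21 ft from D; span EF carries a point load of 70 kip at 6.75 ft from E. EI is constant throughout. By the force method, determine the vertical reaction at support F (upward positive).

Insert a hinge at E; M_E is the redundant, and each span becomes simply supported.
Rotations at E on the released spans (each span's end-slope, ×1/EI):
  span DE: point load 95 at a = 2.5: Pab(L + a)/(6LEI) = 207.8/EI
  span DE: point load 79 at a = 5.21: Pab(L + a)/(6LEI) = 130.8/EI
  span EF: point load 70 at a = 6.75: Pab(L + b)/(6LEI) = 221.5/EI
  relative rotation θ_0 = (338.6 + 221.5)/EI = 560.1/EI
A unit hogging moment at E produces rotation L₁/(3EI) + L₂/(3EI) = 5.083/EI.
Slope continuity at E: θ_0 = M_E·5.083/EI, so M_E = 560.1/5.083 = 110.2 kip·ft (hogging).
Span EF, ΣM about F: R_E^{EF}·9 = 157.5 + 110.2, so R_E^{EF} = 29.74 kip and R_F = 70 − 29.74 = 40.26 kip.

R_F = 40.26 kip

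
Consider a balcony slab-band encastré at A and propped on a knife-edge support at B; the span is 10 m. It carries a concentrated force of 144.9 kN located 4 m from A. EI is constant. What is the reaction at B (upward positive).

R_B = 30.14 kN

Choose R_B as the redundant. The primary structure is the cantilever fixed at A.
Downward deflection at the released point B due to the loads:
  point load 144.9 at a = 4: Pa²(3L − a)/(6EI) = 10046/EI
Flexibility coefficient — unit upward force at B: δ_{BB} = L³/(3EI) = 333.3/EI.
The prop prevents deflection at B: R_B = δ_0/δ_{BB} = 10046/333.3 = 30.14 kN.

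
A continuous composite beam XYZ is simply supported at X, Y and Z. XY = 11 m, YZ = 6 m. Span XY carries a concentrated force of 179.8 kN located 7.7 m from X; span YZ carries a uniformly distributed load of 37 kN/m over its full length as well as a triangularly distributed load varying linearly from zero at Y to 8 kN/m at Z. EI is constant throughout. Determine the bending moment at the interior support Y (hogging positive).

M_Y = 293.1 kN·m

Release continuity at Y by inserting a hinge; the redundant is the internal moment M_Y. The primary structure is two simply-supported spans XY and YZ.
End slopes at the hinge Y, treating each span as simply supported:
  span XY: point load 179.8 at a = 7.7: Pab(L + a)/(6LEI) = 1294/EI
  span YZ: UDL 37: wL³/(24EI) = 333/EI
  span YZ: triangular load, peak 8: 7w₀L³/(360EI) = 33.6/EI
  relative rotation θ_0 = (1294 + 366.6)/EI = 1661/EI
A unit hogging moment at Y produces rotation L₁/(3EI) + L₂/(3EI) = 5.667/EI.
Compatibility: M_Y·(L₁+L₂)/(3EI) = θ_0, giving M_Y = 293.1 kN·m (hogging).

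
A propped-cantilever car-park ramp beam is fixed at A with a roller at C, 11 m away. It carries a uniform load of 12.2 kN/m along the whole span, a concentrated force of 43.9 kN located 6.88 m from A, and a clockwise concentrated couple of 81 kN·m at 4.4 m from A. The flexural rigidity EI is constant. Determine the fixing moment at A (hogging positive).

M_A = 265.5 kN·m

Release the roller at C. Primary structure: cantilever fixed at A.
Downward deflection at the released point C due to the loads:
  UDL 12.2: wL⁴/(8EI) = 22328/EI
  point load 43.9 at a = 6.88: Pa²(3L − a)/(6EI) = 9046/EI
  clockwise couple 81 at a = 4.4: M₀a(2L − a)/(2EI) = 3136/EI
  δ_0 = 34510/EI
Tip deflection under a unit load at C: L³/(3EI) = 443.7/EI.
Compatibility at C: δ_0 − R_C·δ_{CC} = 0, so R_C = 34510/443.7 = 77.78 kN.
Moment equilibrium about A: M_A = Σ(load moments about A) − R_C·L = 1121 − 77.78×11 = 265.5 kN·m.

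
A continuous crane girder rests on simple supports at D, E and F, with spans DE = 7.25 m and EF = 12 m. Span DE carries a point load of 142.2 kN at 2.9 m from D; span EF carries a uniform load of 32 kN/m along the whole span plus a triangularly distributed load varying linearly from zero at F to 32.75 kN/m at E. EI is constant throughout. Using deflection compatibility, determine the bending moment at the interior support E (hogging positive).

Insert a hinge at E; M_E is the redundant, and each span becomes simply supported.
End slopes at the hinge E, treating each span as simply supported:
  span DE: point load 142.2 at a = 2.9: Pab(L + a)/(6LEI) = 418.6/EI
  span EF: UDL 32: wL³/(24EI) = 2304/EI
  span EF: triangular load, peak 32.75: w₀L³/(45EI) = 1258/EI
  relative rotation θ_0 = (418.6 + 3562)/EI = 3980/EI
A unit hogging moment at E produces rotation L₁/(3EI) + L₂/(3EI) = 6.417/EI.
Slope continuity at E: θ_0 = M_E·6.417/EI, so M_E = 3980/6.417 = 620.3 kN·m (hogging).

M_E = 620.3 kN·m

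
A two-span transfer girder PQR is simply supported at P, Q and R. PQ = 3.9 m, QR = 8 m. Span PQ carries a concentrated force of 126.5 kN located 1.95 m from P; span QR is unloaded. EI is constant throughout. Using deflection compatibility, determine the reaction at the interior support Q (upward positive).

R_Q = 74.81 kN

Insert a hinge at Q; M_Q is the redundant, and each span becomes simply supported.
Discontinuity in slope at Q on the released structure — sum the simple-span end rotations:
  span PQ: point load 126.5 at a = 1.95: Pab(L + a)/(6LEI) = 120.3/EI
  relative rotation θ_0 = (120.3 + 0)/EI = 120.3/EI
A unit hogging moment at Q produces rotation L₁/(3EI) + L₂/(3EI) = 3.967/EI.
Compatibility: M_Q·(L₁+L₂)/(3EI) = θ_0, giving M_Q = 30.32 kN·m (hogging).
Span PQ, ΣM about P with M_Q applied at Q: R_Q^{PQ}·3.9 = 246.7 + 30.32, so R_Q^{PQ} = 71.02 kN and R_P = 126.5 − 71.02 = 55.48 kN.
Span QR, ΣM about R: R_Q^{QR}·8 = 0 + 30.32, so R_Q^{QR} = 3.79 kN and R_R = 0 − 3.79 = -3.79 kN.
R_Q = 71.02 + 3.79 = 74.81 kN.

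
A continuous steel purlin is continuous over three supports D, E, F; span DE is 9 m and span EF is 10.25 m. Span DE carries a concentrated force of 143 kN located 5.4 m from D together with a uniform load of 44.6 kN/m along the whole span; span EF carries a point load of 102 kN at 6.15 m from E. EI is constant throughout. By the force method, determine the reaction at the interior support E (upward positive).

R_E = 415 kN

Release continuity at E by inserting a hinge; the redundant is the internal moment M_E. The primary structure is two simply-supported spans DE and EF.
Discontinuity in slope at E on the released structure — sum the simple-span end rotations:
  span DE: point load 143 at a = 5.4: Pab(L + a)/(6LEI) = 741.3/EI
  span DE: UDL 44.6: wL³/(24EI) = 1355/EI
  span EF: point load 102 at a = 6.15: Pab(L + b)/(6LEI) = 600.1/EI
  relative rotation θ_0 = (2096 + 600.1)/EI = 2696/EI
A unit hogging moment at E produces rotation L₁/(3EI) + L₂/(3EI) = 6.417/EI.
Compatibility: M_E·(L₁+L₂)/(3EI) = θ_0, giving M_E = 420.2 kN·m (hogging).
Span DE, ΣM about D with M_E applied at E: R_E^{DE}·9 = 2578 + 420.2, so R_E^{DE} = 333.2 kN and R_D = 544.4 − 333.2 = 211.2 kN.
Span EF, ΣM about F: R_E^{EF}·10.25 = 418.2 + 420.2, so R_E^{EF} = 81.79 kN and R_F = 102 − 81.79 = 20.21 kN.
R_E = 333.2 + 81.79 = 415 kN.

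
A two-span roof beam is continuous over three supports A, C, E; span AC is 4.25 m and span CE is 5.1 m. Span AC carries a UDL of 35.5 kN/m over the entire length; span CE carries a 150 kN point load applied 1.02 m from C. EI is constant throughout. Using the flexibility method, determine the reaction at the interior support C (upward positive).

Release continuity at C by inserting a hinge; the redundant is the internal moment M_C. The primary structure is two simply-supported spans AC and CE.
End slopes at the hinge C, treating each span as simply supported:
  span AC: UDL 35.5: wL³/(24EI) = 113.5/EI
  span CE: point load 150 at a = 1.02: Pab(L + b)/(6LEI) = 187.3/EI
  relative rotation θ_0 = (113.5 + 187.3)/EI = 300.8/EI
A unit hogging moment at C produces rotation L₁/(3EI) + L₂/(3EI) = 3.117/EI.
Compatibility: M_C·(L₁+L₂)/(3EI) = θ_0, giving M_C = 96.52 kN·m (hogging).
Span AC, ΣM about A with M_C applied at C: R_C^{AC}·4.25 = 320.6 + 96.52, so R_C^{AC} = 98.15 kN and R_A = 150.9 − 98.15 = 52.73 kN.
Span CE, ΣM about E: R_C^{CE}·5.1 = 612 + 96.52, so R_C^{CE} = 138.9 kN and R_E = 150 − 138.9 = 11.07 kN.
R_C = 98.15 + 138.9 = 237.1 kN.

R_C = 237.1 kN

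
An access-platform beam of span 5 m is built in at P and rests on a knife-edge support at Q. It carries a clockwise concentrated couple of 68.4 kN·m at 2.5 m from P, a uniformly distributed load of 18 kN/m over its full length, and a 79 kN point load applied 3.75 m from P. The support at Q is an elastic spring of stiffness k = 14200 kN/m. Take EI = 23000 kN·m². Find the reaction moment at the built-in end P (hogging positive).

Choose R_Q as the redundant. The primary structure is the cantilever fixed at P.
Downward deflection at the released point Q due to the loads:
  clockwise couple 68.4 at a = 2.5: M₀a(2L − a)/(2EI) = 641.2/EI
  UDL 18: wL⁴/(8EI) = 1406/EI
  point load 79 at a = 3.75: Pa²(3L − a)/(6EI) = 2083/EI
  δ_0 = 4131/EI
Flexibility coefficient — unit upward force at Q: δ_{QQ} = L³/(3EI) = 41.67/EI.
With EI = 23000 kN·m²: δ_0 = 0.17959 m and δ_{QQ} = 0.001812 m/kN.
Compatibility — the spring shortens by R_Q/k under the reaction it provides: δ_0 − R_Q·δ_{QQ} = R_Q/k. With 1/k = 0.00007 m/kN, R_Q = δ_0 / (δ_{QQ} + 1/k) = 0.17959 / (0.001812 + 0.00007) = 95.42 kN.
Moment equilibrium about P: M_P = Σ(load moments about P) − R_Q·L = 589.6 − 95.42×5 = 112.5 kN·m.

M_P = 112.5 kN·m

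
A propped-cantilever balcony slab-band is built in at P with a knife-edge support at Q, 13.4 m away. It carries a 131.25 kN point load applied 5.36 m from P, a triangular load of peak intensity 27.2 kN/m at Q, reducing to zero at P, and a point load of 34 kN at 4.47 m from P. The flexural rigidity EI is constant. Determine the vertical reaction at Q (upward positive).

Remove the prop at Q; the released (primary) structure is a cantilever built in at P.
Free-end deflection of the primary structure under the applied loading (downward +):
  point load 131.25 at a = 5.36: Pa²(3L − a)/(6EI) = 21896/EI
  triangular load, peak 27.2 at the free end: 11w₀L⁴/(120EI) = 80390/EI
  point load 34 at a = 4.47: Pa²(3L − a)/(6EI) = 4046/EI
  δ_0 = 106331/EI
Tip deflection under a unit load at Q: L³/(3EI) = 802/EI.
Compatibility at Q: δ_0 − R_Q·δ_{QQ} = 0, so R_Q = 106331/802 = 132.6 kN.

R_Q = 132.6 kN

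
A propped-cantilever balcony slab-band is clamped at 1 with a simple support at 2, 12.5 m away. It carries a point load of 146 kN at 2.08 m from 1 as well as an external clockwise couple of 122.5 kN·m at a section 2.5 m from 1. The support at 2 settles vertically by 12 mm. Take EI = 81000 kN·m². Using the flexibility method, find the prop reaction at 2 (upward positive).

Remove the prop at 2; the released (primary) structure is a cantilever built in at 1.
Deflection at 2 on the released cantilever, summing each load's contribution:
  point load 146 at a = 2.08: Pa²(3L − a)/(6EI) = 3729/EI
  clockwise couple 122.5 at a = 2.5: M₀a(2L − a)/(2EI) = 3445/EI
  δ_0 = 7174/EI
Tip deflection under a unit load at 2: L³/(3EI) = 651/EI.
With EI = 81000 kN·m²: δ_0 = 0.08857 m and δ_{22} = 0.008038 m/kN.
Compatibility — the beam at 2 must follow the support down by 0.012 m: δ_0 − R_2·δ_{22} = 0.012, so R_2 = (0.08857 − 0.012)/0.008038 = 9.527 kN.

R_2 = 9.527 kN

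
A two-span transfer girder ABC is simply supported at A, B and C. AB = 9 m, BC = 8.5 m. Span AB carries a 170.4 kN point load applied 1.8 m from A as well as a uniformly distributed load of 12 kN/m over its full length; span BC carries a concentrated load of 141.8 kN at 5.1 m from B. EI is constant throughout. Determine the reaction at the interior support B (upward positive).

Release continuity at B by inserting a hinge; the redundant is the internal moment M_B. The primary structure is two simply-supported spans AB and BC.
End slopes at the hinge B, treating each span as simply supported:
  span AB: point load 170.4 at a = 1.8: Pab(L + a)/(6LEI) = 441.7/EI
  span AB: UDL 12: wL³/(24EI) = 364.5/EI
  span BC: point load 141.8 at a = 5.1: Pab(L + b)/(6LEI) = 573.7/EI
  relative rotation θ_0 = (806.2 + 573.7)/EI = 1380/EI
A unit hogging moment at B produces rotation L₁/(3EI) + L₂/(3EI) = 5.833/EI.
Slope continuity at B: θ_0 = M_B·5.833/EI, so M_B = 1380/5.833 = 236.6 kN·m (hogging).
Span AB, ΣM about A with M_B applied at B: R_B^{AB}·9 = 792.7 + 236.6, so R_B^{AB} = 114.4 kN and R_A = 278.4 − 114.4 = 164 kN.
Span BC, ΣM about C: R_B^{BC}·8.5 = 482.1 + 236.6, so R_B^{BC} = 84.55 kN and R_C = 141.8 − 84.55 = 57.25 kN.
R_B = 114.4 + 84.55 = 198.9 kN.

R_B = 198.9 kN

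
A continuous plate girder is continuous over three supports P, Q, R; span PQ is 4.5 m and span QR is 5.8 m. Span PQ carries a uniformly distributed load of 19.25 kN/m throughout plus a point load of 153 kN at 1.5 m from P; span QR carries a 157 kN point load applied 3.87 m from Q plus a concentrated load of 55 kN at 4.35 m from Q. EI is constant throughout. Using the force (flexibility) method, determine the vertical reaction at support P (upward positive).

Release continuity at Q by inserting a hinge; the redundant is the internal moment M_Q. The primary structure is two simply-supported spans PQ and QR.
Rotations at Q on the released spans (each span's end-slope, ×1/EI):
  span PQ: UDL 19.25: wL³/(24EI) = 73.09/EI
  span PQ: point load 153 at a = 1.5: Pab(L + a)/(6LEI) = 153/EI
  span QR: point load 157 at a = 3.87: Pab(L + b)/(6LEI) = 260.5/EI
  span QR: point load 55 at a = 4.35: Pab(L + b)/(6LEI) = 72.27/EI
  relative rotation θ_0 = (226.1 + 332.7)/EI = 558.8/EI
A unit hogging moment at Q produces rotation L₁/(3EI) + L₂/(3EI) = 3.433/EI.
Compatibility: M_Q·(L₁+L₂)/(3EI) = θ_0, giving M_Q = 162.8 kN·m (hogging).
Span PQ, ΣM about P with M_Q applied at Q: R_Q^{PQ}·4.5 = 424.4 + 162.8, so R_Q^{PQ} = 130.5 kN and R_P = 239.6 − 130.5 = 109.1 kN.

R_P = 109.1 kN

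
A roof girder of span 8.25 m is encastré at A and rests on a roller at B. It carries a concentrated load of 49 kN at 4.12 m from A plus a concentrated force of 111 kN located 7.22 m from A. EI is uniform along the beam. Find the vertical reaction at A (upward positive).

Choose R_B as the redundant. The primary structure is the cantilever fixed at A.
Free-end deflection of the primary structure under the applied loading (downward +):
  point load 49 at a = 4.12: Pa²(3L − a)/(6EI) = 2860/EI
  point load 111 at a = 7.22: Pa²(3L − a)/(6EI) = 16906/EI
  δ_0 = 19765/EI
Flexibility coefficient — unit upward force at B: δ_{BB} = L³/(3EI) = 187.2/EI.
The prop prevents deflection at B: R_B = δ_0/δ_{BB} = 19765/187.2 = 105.6 kN.
Vertical equilibrium: R_A = ΣP − R_B = 160 − 105.6 = 54.4 kN.

R_A = 54.4 kN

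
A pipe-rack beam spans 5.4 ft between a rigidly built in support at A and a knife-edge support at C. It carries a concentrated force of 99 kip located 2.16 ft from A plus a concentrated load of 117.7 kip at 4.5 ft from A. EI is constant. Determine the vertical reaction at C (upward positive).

R_C = 109.1 kip

Remove the prop at C; the released (primary) structure is a cantilever built in at A.
Deflection at C on the released cantilever, summing each load's contribution:
  point load 99 at a = 2.16: Pa²(3L − a)/(6EI) = 1081/EI
  point load 117.7 at a = 4.5: Pa²(3L − a)/(6EI) = 4648/EI
  δ_0 = 5729/EI
Flexibility coefficient — unit upward force at C: δ_{CC} = L³/(3EI) = 52.49/EI.
Compatibility at C: δ_0 − R_C·δ_{CC} = 0, so R_C = 5729/52.49 = 109.1 kip.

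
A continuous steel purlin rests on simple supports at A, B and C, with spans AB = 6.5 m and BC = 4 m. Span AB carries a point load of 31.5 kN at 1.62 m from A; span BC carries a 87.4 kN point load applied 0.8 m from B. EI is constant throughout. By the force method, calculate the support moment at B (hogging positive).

M_B = 33.99 kN·m

Take M_B as the redundant. Released structure: two simple spans AB and BC with a hinge at B.
Discontinuity in slope at B on the released structure — sum the simple-span end rotations:
  span AB: point load 31.5 at a = 1.62: Pab(L + a)/(6LEI) = 51.85/EI
  span BC: point load 87.4 at a = 0.8: Pab(L + b)/(6LEI) = 67.12/EI
  relative rotation θ_0 = (51.85 + 67.12)/EI = 119/EI
A unit hogging moment at B produces rotation L₁/(3EI) + L₂/(3EI) = 3.5/EI.
Compatibility: M_B·(L₁+L₂)/(3EI) = θ_0, giving M_B = 33.99 kN·m (hogging).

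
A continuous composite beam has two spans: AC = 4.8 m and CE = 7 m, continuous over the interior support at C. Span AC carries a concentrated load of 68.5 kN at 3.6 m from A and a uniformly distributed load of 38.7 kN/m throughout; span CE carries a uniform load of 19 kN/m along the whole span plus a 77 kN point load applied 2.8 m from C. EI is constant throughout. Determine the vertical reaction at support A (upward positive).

Release continuity at C by inserting a hinge; the redundant is the internal moment M_C. The primary structure is two simply-supported spans AC and CE.
Discontinuity in slope at C on the released structure — sum the simple-span end rotations:
  span AC: point load 68.5 at a = 3.6: Pab(L + a)/(6LEI) = 86.31/EI
  span AC: UDL 38.7: wL³/(24EI) = 178.3/EI
  span CE: UDL 19: wL³/(24EI) = 271.5/EI
  span CE: point load 77 at a = 2.8: Pab(L + b)/(6LEI) = 241.5/EI
  relative rotation θ_0 = (264.6 + 513)/EI = 777.7/EI
A unit hogging moment at C produces rotation L₁/(3EI) + L₂/(3EI) = 3.933/EI.
Compatibility: M_C·(L₁+L₂)/(3EI) = θ_0, giving M_C = 197.7 kN·m (hogging).
Span AC, ΣM about A with M_C applied at C: R_C^{AC}·4.8 = 692.4 + 197.7, so R_C^{AC} = 185.4 kN and R_A = 254.3 − 185.4 = 68.82 kN.

R_A = 68.82 kN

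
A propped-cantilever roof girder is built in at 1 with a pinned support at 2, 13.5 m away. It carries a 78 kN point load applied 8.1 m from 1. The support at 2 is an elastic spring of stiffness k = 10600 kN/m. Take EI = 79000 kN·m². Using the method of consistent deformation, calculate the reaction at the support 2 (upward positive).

Remove the prop at 2; the released (primary) structure is a cantilever built in at 1.
Downward deflection at the released point 2 due to the loads:
  point load 78 at a = 8.1: Pa²(3L − a)/(6EI) = 27635/EI
Flexibility coefficient — unit upward force at 2: δ_{22} = L³/(3EI) = 820.1/EI.
With EI = 79000 kN·m²: δ_0 = 0.34981 m and δ_{22} = 0.010381 m/kN.
Compatibility — the spring shortens by R_2/k under the reaction it provides: δ_0 − R_2·δ_{22} = R_2/k. With 1/k = 0.000094 m/kN, R_2 = δ_0 / (δ_{22} + 1/k) = 0.34981 / (0.010381 + 0.000094) = 33.39 kN.

R_2 = 33.39 kN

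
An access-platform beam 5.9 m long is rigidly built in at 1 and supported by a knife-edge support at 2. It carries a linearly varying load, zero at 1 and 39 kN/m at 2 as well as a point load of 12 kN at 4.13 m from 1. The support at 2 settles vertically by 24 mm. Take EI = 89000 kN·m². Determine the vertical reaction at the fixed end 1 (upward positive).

R_1 = 88.21 kN

Release the roller at 2. Primary structure: cantilever fixed at 1.
Deflection at 2 on the released cantilever, summing each load's contribution:
  triangular load, peak 39 at the free end: 11w₀L⁴/(120EI) = 4332/EI
  point load 12 at a = 4.13: Pa²(3L − a)/(6EI) = 462.9/EI
  δ_0 = 4795/EI
Tip deflection under a unit load at 2: L³/(3EI) = 68.46/EI.
With EI = 89000 kN·m²: δ_0 = 0.053875 m and δ_{22} = 0.000769 m/kN.
Compatibility — the beam at 2 must follow the support down by 0.024 m: δ_0 − R_2·δ_{22} = 0.024, so R_2 = (0.053875 − 0.024)/0.000769 = 38.84 kN.
Vertical equilibrium: R_1 = ΣP − R_2 = 127 − 38.84 = 88.21 kN.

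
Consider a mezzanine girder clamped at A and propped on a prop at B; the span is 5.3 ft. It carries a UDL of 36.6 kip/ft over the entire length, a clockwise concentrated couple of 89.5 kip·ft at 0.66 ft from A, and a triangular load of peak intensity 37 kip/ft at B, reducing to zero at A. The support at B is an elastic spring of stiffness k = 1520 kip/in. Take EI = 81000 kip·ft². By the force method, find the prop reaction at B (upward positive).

Choose R_B as the redundant. The primary structure is the cantilever fixed at A.
Primary-structure tip deflection at B by superposition:
  UDL 36.6: wL⁴/(8EI) = 3610/EI
  clockwise couple 89.5 at a = 0.66: M₀a(2L − a)/(2EI) = 293.6/EI
  triangular load, peak 37 at the free end: 11w₀L⁴/(120EI) = 2676/EI
  δ_0 = 6580/EI
Flexibility coefficient — unit upward force at B: δ_{BB} = L³/(3EI) = 49.63/EI.
With EI = 81000 kip·ft²: δ_0 = 0.08123 ft and δ_{BB} = 0.000613 ft/kip.
Compatibility — the spring shortens by R_B/k under the reaction it provides: δ_0 − R_B·δ_{BB} = R_B/k. With 1/k = 1/(1520×12) ft/kip = 0.000055 ft/kip, R_B = δ_0 / (δ_{BB} + 1/k) = 0.08123 / (0.000613 + 0.000055) = 121.7 kip.

R_B = 121.7 kip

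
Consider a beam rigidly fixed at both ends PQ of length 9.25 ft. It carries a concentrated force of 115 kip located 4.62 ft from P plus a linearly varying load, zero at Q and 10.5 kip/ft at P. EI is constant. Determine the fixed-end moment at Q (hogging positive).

M_Q = 162.8 kip·ft

Release both end moments; the primary structure is a simply-supported span PQ with redundants M_P and M_Q.
On the primary (simply-supported) span, the end slopes from the loading are:
  at P: point load 115 at a = 4.62: Pab(L + b)/(6LEI) = 615.2/EI
  at Q: point load 115 at a = 4.62: Pab(L + a)/(6LEI) = 614.8/EI
  at P: triangular load, peak 10.5: w₀L³/(45EI) = 184.7/EI
  at Q: triangular load, peak 10.5: 7w₀L³/(360EI) = 161.6/EI
  θ_P0 = 799.9/EI,  θ_Q0 = 776.3/EI
Flexibility coefficients: a unit moment at one end gives L/(3EI) there and L/(6EI) at the far end, so f₁₁ = f₂₂ = 3.083/EI and f₁₂ = f₂₁ = 1.542/EI.
Compatibility — zero rotation at each built-in end:
  3.083 M_P + 1.542 M_Q = 799.9
  1.542 M_P + 3.083 M_Q = 776.3
Solving the pair gives M_P = 178 kip·ft and M_Q = 162.8 kip·ft (hogging).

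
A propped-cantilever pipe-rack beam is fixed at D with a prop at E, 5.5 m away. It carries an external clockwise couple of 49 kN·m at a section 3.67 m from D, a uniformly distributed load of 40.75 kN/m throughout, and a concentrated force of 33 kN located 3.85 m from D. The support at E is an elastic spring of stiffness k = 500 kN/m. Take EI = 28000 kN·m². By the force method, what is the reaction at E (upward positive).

R_E = 56.98 kN

Take the reaction at E as the redundant and release it; the primary structure is a cantilever fixed at D.
Downward deflection at the released point E due to the loads:
  clockwise couple 49 at a = 3.67: M₀a(2L − a)/(2EI) = 659.1/EI
  UDL 40.75: wL⁴/(8EI) = 4661/EI
  point load 33 at a = 3.85: Pa²(3L − a)/(6EI) = 1031/EI
  δ_0 = 6351/EI
Tip deflection under a unit load at E: L³/(3EI) = 55.46/EI.
With EI = 28000 kN·m²: δ_0 = 0.22684 m and δ_{EE} = 0.001981 m/kN.
Compatibility — the spring shortens by R_E/k under the reaction it provides: δ_0 − R_E·δ_{EE} = R_E/k. With 1/k = 0.002 m/kN, R_E = δ_0 / (δ_{EE} + 1/k) = 0.22684 / (0.001981 + 0.002) = 56.98 kN.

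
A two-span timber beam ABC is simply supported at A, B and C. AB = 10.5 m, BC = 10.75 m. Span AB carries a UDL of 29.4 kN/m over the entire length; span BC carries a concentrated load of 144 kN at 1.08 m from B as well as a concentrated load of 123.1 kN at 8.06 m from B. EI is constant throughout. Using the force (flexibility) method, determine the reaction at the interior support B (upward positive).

R_B = 379.8 kN

Insert a hinge at B; M_B is the redundant, and each span becomes simply supported.
Discontinuity in slope at B on the released structure — sum the simple-span end rotations:
  span AB: UDL 29.4: wL³/(24EI) = 1418/EI
  span BC: point load 144 at a = 1.08: Pab(L + b)/(6LEI) = 476.1/EI
  span BC: point load 123.1 at a = 8.06: Pab(L + b)/(6LEI) = 556.1/EI
  relative rotation θ_0 = (1418 + 1032)/EI = 2450/EI
A unit hogging moment at B produces rotation L₁/(3EI) + L₂/(3EI) = 7.083/EI.
Compatibility: M_B·(L₁+L₂)/(3EI) = θ_0, giving M_B = 345.9 kN·m (hogging).
Span AB, ΣM about A with M_B applied at B: R_B^{AB}·10.5 = 1621 + 345.9, so R_B^{AB} = 187.3 kN and R_A = 308.7 − 187.3 = 121.4 kN.
Span BC, ΣM about C: R_B^{BC}·10.75 = 1724 + 345.9, so R_B^{BC} = 192.5 kN and R_C = 267.1 − 192.5 = 74.58 kN.
R_B = 187.3 + 192.5 = 379.8 kN.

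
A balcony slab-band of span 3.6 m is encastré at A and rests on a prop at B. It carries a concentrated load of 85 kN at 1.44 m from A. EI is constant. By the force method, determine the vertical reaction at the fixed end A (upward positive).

R_A = 67.32 kN

Remove the prop at B; the released (primary) structure is a cantilever built in at A.
Deflection at B on the released cantilever, summing each load's contribution:
  point load 85 at a = 1.44: Pa²(3L − a)/(6EI) = 275/EI
Tip deflection under a unit load at B: L³/(3EI) = 15.55/EI.
The prop prevents deflection at B: R_B = δ_0/δ_{BB} = 275/15.55 = 17.68 kN.
Vertical equilibrium: R_A = ΣP − R_B = 85 − 17.68 = 67.32 kN.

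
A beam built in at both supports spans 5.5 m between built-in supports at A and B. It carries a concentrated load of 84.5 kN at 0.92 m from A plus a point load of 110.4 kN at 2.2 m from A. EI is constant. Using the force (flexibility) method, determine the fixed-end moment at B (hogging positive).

M_B = 69.12 kN·m

Release both end moments; the primary structure is a simply-supported span AB with redundants M_A and M_B.
Simple-span end rotations at A and B under the given loads:
  at A: point load 84.5 at a = 0.92: Pab(L + b)/(6LEI) = 108.8/EI
  at B: point load 84.5 at a = 0.92: Pab(L + a)/(6LEI) = 69.27/EI
  at A: point load 110.4 at a = 2.2: Pab(L + b)/(6LEI) = 213.7/EI
  at B: point load 110.4 at a = 2.2: Pab(L + a)/(6LEI) = 187/EI
  θ_A0 = 322.5/EI,  θ_B0 = 256.3/EI
Flexibility coefficients: a unit moment at one end gives L/(3EI) there and L/(6EI) at the far end, so f₁₁ = f₂₂ = 1.833/EI and f₁₂ = f₂₁ = 0.9167/EI.
Compatibility — zero rotation at each built-in end:
  1.833 M_A + 0.9167 M_B = 322.5
  0.9167 M_A + 1.833 M_B = 256.3
Solving the pair gives M_A = 141.3 kN·m and M_B = 69.12 kN·m (hogging).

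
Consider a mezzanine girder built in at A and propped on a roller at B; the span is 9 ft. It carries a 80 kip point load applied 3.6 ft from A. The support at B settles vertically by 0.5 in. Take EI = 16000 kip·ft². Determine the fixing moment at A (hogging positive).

M_A = 162.9 kip·ft

Choose R_B as the redundant. The primary structure is the cantilever fixed at A.
Primary-structure tip deflection at B by superposition:
  point load 80 at a = 3.6: Pa²(3L − a)/(6EI) = 4044/EI
Tip deflection under a unit load at B: L³/(3EI) = 243/EI.
With EI = 16000 kip·ft²: δ_0 = 0.25272 ft and δ_{BB} = 0.015187 ft/kip.
Compatibility — the beam at B must follow the support down by 0.04167 ft: δ_0 − R_B·δ_{BB} = 0.04167, so R_B = (0.25272 − 0.04167)/0.015187 = 13.9 kip.
Moment equilibrium about A: M_A = Σ(load moments about A) − R_B·L = 288 − 13.9×9 = 162.9 kip·ft.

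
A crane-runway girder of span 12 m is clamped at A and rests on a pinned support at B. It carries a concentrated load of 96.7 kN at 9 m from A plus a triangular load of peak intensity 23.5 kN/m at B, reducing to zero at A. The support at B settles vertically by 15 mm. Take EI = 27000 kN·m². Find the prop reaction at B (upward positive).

R_B = 138 kN

Release the roller at B. Primary structure: cantilever fixed at A.
Free-end deflection of the primary structure under the applied loading (downward +):
  point load 96.7 at a = 9: Pa²(3L − a)/(6EI) = 35247/EI
  triangular load, peak 23.5 at the free end: 11w₀L⁴/(120EI) = 44669/EI
  δ_0 = 79916/EI
Tip deflection under a unit load at B: L³/(3EI) = 576/EI.
With EI = 27000 kN·m²: δ_0 = 2.9598 m and δ_{BB} = 0.021333 m/kN.
Compatibility — the beam at B must follow the support down by 0.015 m: δ_0 − R_B·δ_{BB} = 0.015, so R_B = (2.9598 − 0.015)/0.021333 = 138 kN.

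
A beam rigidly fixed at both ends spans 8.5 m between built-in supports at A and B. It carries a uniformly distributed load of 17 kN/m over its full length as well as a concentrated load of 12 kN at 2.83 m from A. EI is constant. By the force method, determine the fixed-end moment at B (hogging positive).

M_B = 109.9 kN·m

Take the two fixed-end moments M_A, M_B as redundants; the released structure is the simple span AB.
On the primary (simply-supported) span, the end slopes from the loading are:
  at A: UDL 17: wL³/(24EI) = 435/EI
  at B: UDL 17: wL³/(24EI) = 435/EI
  at A: point load 12 at a = 2.83: Pab(L + b)/(6LEI) = 53.5/EI
  at B: point load 12 at a = 2.83: Pab(L + a)/(6LEI) = 42.78/EI
  θ_A0 = 488.5/EI,  θ_B0 = 477.8/EI
Flexibility coefficients: a unit moment at one end gives L/(3EI) there and L/(6EI) at the far end, so f₁₁ = f₂₂ = 2.833/EI and f₁₂ = f₂₁ = 1.417/EI.
Compatibility — zero rotation at each built-in end:
  2.833 M_A + 1.417 M_B = 488.5
  1.417 M_A + 2.833 M_B = 477.8
Solving the pair gives M_A = 117.5 kN·m and M_B = 109.9 kN·m (hogging).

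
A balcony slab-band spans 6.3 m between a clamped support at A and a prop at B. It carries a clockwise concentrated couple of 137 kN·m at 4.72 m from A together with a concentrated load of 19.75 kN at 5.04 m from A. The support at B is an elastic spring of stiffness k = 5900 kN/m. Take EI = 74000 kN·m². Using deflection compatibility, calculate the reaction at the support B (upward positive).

Take the reaction at B as the redundant and release it; the primary structure is a cantilever fixed at A.
Downward deflection at the released point B due to the loads:
  clockwise couple 137 at a = 4.72: M₀a(2L − a)/(2EI) = 2548/EI
  point load 19.75 at a = 5.04: Pa²(3L − a)/(6EI) = 1159/EI
  δ_0 = 3707/EI
Tip deflection under a unit load at B: L³/(3EI) = 83.35/EI.
With EI = 74000 kN·m²: δ_0 = 0.05009 m and δ_{BB} = 0.001126 m/kN.
Compatibility — the spring shortens by R_B/k under the reaction it provides: δ_0 − R_B·δ_{BB} = R_B/k. With 1/k = 0.000169 m/kN, R_B = δ_0 / (δ_{BB} + 1/k) = 0.05009 / (0.001126 + 0.000169) = 38.65 kN.

R_B = 38.65 kN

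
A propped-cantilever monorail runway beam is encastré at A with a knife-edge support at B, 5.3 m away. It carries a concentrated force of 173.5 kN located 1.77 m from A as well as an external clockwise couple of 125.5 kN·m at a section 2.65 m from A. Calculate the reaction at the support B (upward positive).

Take the reaction at B as the redundant and release it; the primary structure is a cantilever fixed at A.
Free-end deflection of the primary structure under the applied loading (downward +):
  point load 173.5 at a = 1.77: Pa²(3L − a)/(6EI) = 1280/EI
  clockwise couple 125.5 at a = 2.65: M₀a(2L − a)/(2EI) = 1322/EI
  δ_0 = 2602/EI
Tip deflection under a unit load at B: L³/(3EI) = 49.63/EI.
Compatibility at B: δ_0 − R_B·δ_{BB} = 0, so R_B = 2602/49.63 = 52.43 kN.

R_B = 52.43 kN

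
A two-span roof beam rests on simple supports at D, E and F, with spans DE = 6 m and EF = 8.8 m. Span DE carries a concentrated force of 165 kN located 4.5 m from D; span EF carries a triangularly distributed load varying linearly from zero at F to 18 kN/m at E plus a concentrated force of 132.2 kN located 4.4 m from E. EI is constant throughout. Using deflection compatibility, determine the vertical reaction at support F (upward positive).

Take M_E as the redundant. Released structure: two simple spans DE and EF with a hinge at E.
Discontinuity in slope at E on the released structure — sum the simple-span end rotations:
  span DE: point load 165 at a = 4.5: Pab(L + a)/(6LEI) = 324.8/EI
  span EF: triangular load, peak 18: w₀L³/(45EI) = 272.6/EI
  span EF: point load 132.2 at a = 4.4: Pab(L + b)/(6LEI) = 639.8/EI
  relative rotation θ_0 = (324.8 + 912.4)/EI = 1237/EI
A unit hogging moment at E produces rotation L₁/(3EI) + L₂/(3EI) = 4.933/EI.
Compatibility: M_E·(L₁+L₂)/(3EI) = θ_0, giving M_E = 250.8 kN·m (hogging).
Span EF, ΣM about F: R_E^{EF}·8.8 = 1046 + 250.8, so R_E^{EF} = 147.4 kN and R_F = 211.4 − 147.4 = 64 kN.

R_F = 64 kN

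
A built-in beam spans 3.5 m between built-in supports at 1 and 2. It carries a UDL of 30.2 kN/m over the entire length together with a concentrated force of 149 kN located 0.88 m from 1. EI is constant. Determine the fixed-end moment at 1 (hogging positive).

M_1 = 104.3 kN·m

Release both end moments; the primary structure is a simply-supported span 12 with redundants M_1 and M_2.
End rotations of the released simple span under the applied load (×1/EI):
  at 1: UDL 30.2: wL³/(24EI) = 53.95/EI
  at 2: UDL 30.2: wL³/(24EI) = 53.95/EI
  at 1: point load 149 at a = 0.88: Pab(L + b)/(6LEI) = 100.1/EI
  at 2: point load 149 at a = 0.88: Pab(L + a)/(6LEI) = 71.65/EI
  θ_10 = 154.1/EI,  θ_20 = 125.6/EI
Flexibility coefficients: a unit moment at one end gives L/(3EI) there and L/(6EI) at the far end, so f₁₁ = f₂₂ = 1.167/EI and f₁₂ = f₂₁ = 0.5833/EI.
Compatibility — zero rotation at each built-in end:
  1.167 M_1 + 0.5833 M_2 = 154.1
  0.5833 M_1 + 1.167 M_2 = 125.6
Solving the pair gives M_1 = 104.3 kN·m and M_2 = 55.51 kN·m (hogging).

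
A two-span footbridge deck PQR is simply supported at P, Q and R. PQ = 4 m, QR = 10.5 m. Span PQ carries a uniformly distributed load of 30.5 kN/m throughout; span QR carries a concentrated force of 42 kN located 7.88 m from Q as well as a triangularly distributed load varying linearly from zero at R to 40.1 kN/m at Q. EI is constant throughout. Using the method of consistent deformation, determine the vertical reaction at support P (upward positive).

R_P = -5.904 kN

Insert a hinge at Q; M_Q is the redundant, and each span becomes simply supported.
End slopes at the hinge Q, treating each span as simply supported:
  span PQ: UDL 30.5: wL³/(24EI) = 81.33/EI
  span QR: point load 42 at a = 7.88: Pab(L + b)/(6LEI) = 180.6/EI
  span QR: triangular load, peak 40.1: w₀L³/(45EI) = 1032/EI
  relative rotation θ_0 = (81.33 + 1212)/EI = 1293/EI
A unit hogging moment at Q produces rotation L₁/(3EI) + L₂/(3EI) = 4.833/EI.
Slope continuity at Q: θ_0 = M_Q·4.833/EI, so M_Q = 1293/4.833 = 267.6 kN·m (hogging).
Span PQ, ΣM about P with M_Q applied at Q: R_Q^{PQ}·4 = 244 + 267.6, so R_Q^{PQ} = 127.9 kN and R_P = 122 − 127.9 = -5.904 kN.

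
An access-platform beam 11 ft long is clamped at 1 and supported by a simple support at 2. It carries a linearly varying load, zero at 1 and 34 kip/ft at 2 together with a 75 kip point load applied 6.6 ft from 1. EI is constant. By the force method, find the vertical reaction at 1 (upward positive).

R_1 = 126.8 kip

Release the roller at 2. Primary structure: cantilever fixed at 1.
Free-end deflection of the primary structure under the applied loading (downward +):
  triangular load, peak 34 at the free end: 11w₀L⁴/(120EI) = 45631/EI
  point load 75 at a = 6.6: Pa²(3L − a)/(6EI) = 14375/EI
  δ_0 = 60006/EI
Flexibility coefficient — unit upward force at 2: δ_{22} = L³/(3EI) = 443.7/EI.
Compatibility at 2: δ_0 − R_2·δ_{22} = 0, so R_2 = 60006/443.7 = 135.2 kip.
Vertical equilibrium: R_1 = ΣP − R_2 = 262 − 135.2 = 126.8 kip.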